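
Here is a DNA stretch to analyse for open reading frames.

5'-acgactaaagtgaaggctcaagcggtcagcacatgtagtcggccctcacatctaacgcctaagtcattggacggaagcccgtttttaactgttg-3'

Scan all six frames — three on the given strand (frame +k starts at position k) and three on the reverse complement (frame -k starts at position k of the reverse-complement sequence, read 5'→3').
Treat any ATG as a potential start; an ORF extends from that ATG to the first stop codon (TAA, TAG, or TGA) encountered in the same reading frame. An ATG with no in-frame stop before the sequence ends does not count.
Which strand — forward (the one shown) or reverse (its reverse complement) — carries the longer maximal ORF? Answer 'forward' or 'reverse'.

reverse

Reverse complement (5'→3'): CAACAGTTAAAAACGGGCTTCCGTCCAATGACTTAGGCGTTAGATGTGAGGGCCGACTACATGTGCTGACCGCTTGAGCCTTCACTTTAGTCGT
Frame +1: ACG ACT AAA GTG AAG GCT CAA GCG GTC AGC ACA TGT AGT CGG CCC TCA CAT CTA ACG CCT AAG TCA TTG GAC GGA AGC CCG TTT TTA ACT GTT — no ATG→stop ORF.
Frame +2: CGA CTA AAG TGA AGG CTC AAG CGG TCA GCA CAT GTA GTC GGC CCT CAC ATC TAA CGC CTA AGT CAT TGG ACG GAA GCC CGT TTT TAA CTG TTG — no ATG→stop ORF.
Frame +3: GAC TAA AGT GAA GGC TCA AGC GGT CAG CAC ATG TAG TCG GCC CTC ACA TCT AAC GCC TAA GTC ATT GGA CGG AAG CCC GTT TTT AAC TGT — ATG at 33, stop TAG at 36 → 6 nt.
Frame -1: CAA CAG TTA AAA ACG GGC TTC CGT CCA ATG ACT TAG GCG TTA GAT GTG AGG GCC GAC TAC ATG TGC TGA CCG CTT GAG CCT TCA CTT TAG TCG — ATG at 28, stop TAG at 34 → 9 nt; ATG at 61, stop TGA at 67 → 9 nt.
Frame -2: AAC AGT TAA AAA CGG GCT TCC GTC CAA TGA CTT AGG CGT TAG ATG TGA GGG CCG ACT ACA TGT GCT GAC CGC TTG AGC CTT CAC TTT AGT CGT — ATG at 44, stop TGA at 47 → 6 nt.
Frame -3: ACA GTT AAA AAC GGG CTT CCG TCC AAT GAC TTA GGC GTT AGA TGT GAG GGC CGA CTA CAT GTG CTG ACC GCT TGA GCC TTC ACT TTA GTC — no ATG→stop ORF.
Forward-strand max 6 nt; reverse-strand max 9 nt. The reverse strand has the longer ORF.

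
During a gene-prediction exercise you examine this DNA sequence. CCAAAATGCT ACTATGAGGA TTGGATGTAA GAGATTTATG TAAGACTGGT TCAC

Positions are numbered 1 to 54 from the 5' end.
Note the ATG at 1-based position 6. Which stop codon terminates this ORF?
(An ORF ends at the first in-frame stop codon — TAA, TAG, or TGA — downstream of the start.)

TGA

Codons from position 6: ATG (6–8), CTA (9–11), CTA (12–14), TGA (15–17).
The first in-frame stop codon is TGA.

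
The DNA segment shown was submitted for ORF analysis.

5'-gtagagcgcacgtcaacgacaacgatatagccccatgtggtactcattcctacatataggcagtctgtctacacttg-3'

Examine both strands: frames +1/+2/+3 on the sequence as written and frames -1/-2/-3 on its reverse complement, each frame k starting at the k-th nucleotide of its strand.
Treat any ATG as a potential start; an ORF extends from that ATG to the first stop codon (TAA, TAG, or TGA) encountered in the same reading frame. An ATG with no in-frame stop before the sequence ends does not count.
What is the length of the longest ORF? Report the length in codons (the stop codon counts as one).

8

Reverse complement (5'→3'): CAAGTGTAGACAGACTGCCTATATGTAGGAATGAGTACCACATGGGGCTATATCGTTGTCGTTGACGTGCGCTCTAC
Frame +1: GTA GAG CGC ACG TCA ACG ACA ACG ATA TAG CCC CAT GTG GTA CTC ATT CCT ACA TAT AGG CAG TCT GTC TAC ACT — no ATG→stop ORF.
Frame +2: TAG AGC GCA CGT CAA CGA CAA CGA TAT AGC CCC ATG TGG TAC TCA TTC CTA CAT ATA GGC AGT CTG TCT ACA CTT — no ATG→stop ORF.
Frame +3: AGA GCG CAC GTC AAC GAC AAC GAT ATA GCC CCA TGT GGT ACT CAT TCC TAC ATA TAG GCA GTC TGT CTA CAC TTG — no ATG→stop ORF.
Frame -1: CAA GTG TAG ACA GAC TGC CTA TAT GTA GGA ATG AGT ACC ACA TGG GGC TAT ATC GTT GTC GTT GAC GTG CGC TCT — no ATG→stop ORF.
Frame -2: AAG TGT AGA CAG ACT GCC TAT ATG TAG GAA TGA GTA CCA CAT GGG GCT ATA TCG TTG TCG TTG ACG TGC GCT CTA — ATG at 23, stop TAG at 26 → 6 nt.
Frame -3: AGT GTA GAC AGA CTG CCT ATA TGT AGG AAT GAG TAC CAC ATG GGG CTA TAT CGT TGT CGT TGA CGT GCG CTC TAC — ATG at 42, stop TGA at 63 → 24 nt.
Longest: frame -3, positions 42–65, 24 nt = 8 codons = 7 aa. → 8 codons.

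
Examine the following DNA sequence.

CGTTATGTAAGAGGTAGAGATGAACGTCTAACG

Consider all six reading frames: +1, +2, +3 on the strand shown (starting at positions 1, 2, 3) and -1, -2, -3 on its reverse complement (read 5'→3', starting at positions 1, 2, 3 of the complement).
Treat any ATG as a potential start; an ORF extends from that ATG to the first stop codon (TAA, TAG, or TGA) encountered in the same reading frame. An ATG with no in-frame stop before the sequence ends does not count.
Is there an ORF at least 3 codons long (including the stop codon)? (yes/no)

Reverse complement (5'→3'): CGTTAGACGTTCATCTCTACCTCTTACATAACG
Frame +1: CGT TAT GTA AGA GGT AGA GAT GAA CGT CTA ACG — no ATG→stop ORF.
Frame +2: GTT ATG TAA GAG GTA GAG ATG AAC GTC TAA — ATG at 5, stop TAA at 8 → 6 nt; ATG at 20, stop TAA at 29 → 12 nt.
Frame +3: TTA TGT AAG AGG TAG AGA TGA ACG TCT AAC — no ATG→stop ORF.
Frame -1: CGT TAG ACG TTC ATC TCT ACC TCT TAC ATA ACG — no ATG→stop ORF.
Frame -2: GTT AGA CGT TCA TCT CTA CCT CTT ACA TAA — no ATG→stop ORF.
Frame -3: TTA GAC GTT CAT CTC TAC CTC TTA CAT AAC — no ATG→stop ORF.
Frame +2 has an ORF of 4 codons (positions 20–31) ≥ 3, so yes.

yes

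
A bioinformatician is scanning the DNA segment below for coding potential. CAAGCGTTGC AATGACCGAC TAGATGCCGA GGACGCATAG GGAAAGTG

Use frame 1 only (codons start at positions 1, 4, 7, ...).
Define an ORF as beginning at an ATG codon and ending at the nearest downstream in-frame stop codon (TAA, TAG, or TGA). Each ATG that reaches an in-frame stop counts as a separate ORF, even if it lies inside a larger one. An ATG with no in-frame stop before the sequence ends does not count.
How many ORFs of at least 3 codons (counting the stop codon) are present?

0

Frame 1: CAA GCG TTG CAA TGA CCG ACT AGA TGC CGA GGA CGC ATA GGG AAA GTG — no ATG→stop ORF.
No ORF reaches 3 codons. Count = 0.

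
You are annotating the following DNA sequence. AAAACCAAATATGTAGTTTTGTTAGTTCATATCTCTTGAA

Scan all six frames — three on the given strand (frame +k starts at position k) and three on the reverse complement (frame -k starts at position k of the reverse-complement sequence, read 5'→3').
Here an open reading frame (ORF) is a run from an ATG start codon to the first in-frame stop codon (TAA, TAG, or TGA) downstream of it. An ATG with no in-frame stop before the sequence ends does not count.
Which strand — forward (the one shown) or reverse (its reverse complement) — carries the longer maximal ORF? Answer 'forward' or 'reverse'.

reverse

Reverse complement (5'→3'): TTCAAGAGATATGAACTAACAAAACTACATATTTGGTTTT
Frame +1: AAA ACC AAA TAT GTA GTT TTG TTA GTT CAT ATC TCT TGA — no ATG→stop ORF.
Frame +2: AAA CCA AAT ATG TAG TTT TGT TAG TTC ATA TCT CTT GAA — ATG at 11, stop TAG at 14 → 6 nt.
Frame +3: AAC CAA ATA TGT AGT TTT GTT AGT TCA TAT CTC TTG — no ATG→stop ORF.
Frame -1: TTC AAG AGA TAT GAA CTA ACA AAA CTA CAT ATT TGG TTT — no ATG→stop ORF.
Frame -2: TCA AGA GAT ATG AAC TAA CAA AAC TAC ATA TTT GGT TTT — ATG at 11, stop TAA at 17 → 9 nt.
Frame -3: CAA GAG ATA TGA ACT AAC AAA ACT ACA TAT TTG GTT — no ATG→stop ORF.
Forward-strand max 6 nt; reverse-strand max 9 nt. The reverse strand has the longer ORF.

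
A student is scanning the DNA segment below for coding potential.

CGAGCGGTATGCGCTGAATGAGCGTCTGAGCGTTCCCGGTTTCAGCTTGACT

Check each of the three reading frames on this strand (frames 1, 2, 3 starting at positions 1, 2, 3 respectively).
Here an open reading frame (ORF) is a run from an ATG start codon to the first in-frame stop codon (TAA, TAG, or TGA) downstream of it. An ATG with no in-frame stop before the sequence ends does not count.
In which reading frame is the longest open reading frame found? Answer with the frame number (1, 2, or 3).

Frame 1: CGA GCG GTA TGC GCT GAA TGA GCG TCT GAG CGT TCC CGG TTT CAG CTT GAC — no ATG→stop ORF.
Frame 2: GAG CGG TAT GCG CTG AAT GAG CGT CTG AGC GTT CCC GGT TTC AGC TTG ACT — no ATG→stop ORF.
Frame 3: AGC GGT ATG CGC TGA ATG AGC GTC TGA GCG TTC CCG GTT TCA GCT TGA — ATG at 9, stop TGA at 15 → 9 nt; ATG at 18, stop TGA at 27 → 12 nt.
Longest ORF is 12 nt in frame 3 (positions 18–29).

3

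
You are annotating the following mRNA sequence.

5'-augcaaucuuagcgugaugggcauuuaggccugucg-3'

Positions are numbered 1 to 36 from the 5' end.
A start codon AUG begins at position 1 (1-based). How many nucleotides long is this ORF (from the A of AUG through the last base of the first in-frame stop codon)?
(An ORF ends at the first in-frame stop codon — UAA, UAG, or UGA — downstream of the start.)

12

Codons from position 1: AUG (1–3), CAA (4–6), UCU (7–9), UAG (10–12).
UAG is the first in-frame stop; ORF spans 1–12, 12 nucleotides.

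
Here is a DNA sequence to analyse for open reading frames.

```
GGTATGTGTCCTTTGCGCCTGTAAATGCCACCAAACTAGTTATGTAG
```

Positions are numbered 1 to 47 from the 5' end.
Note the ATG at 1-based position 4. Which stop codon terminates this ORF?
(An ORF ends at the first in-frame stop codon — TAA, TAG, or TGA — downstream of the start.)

TAA

Codons from position 4: ATG (4–6), TGT (7–9), CCT (10–12), TTG (13–15), CGC (16–18), CTG (19–21), TAA (22–24).
The first in-frame stop codon is TAA.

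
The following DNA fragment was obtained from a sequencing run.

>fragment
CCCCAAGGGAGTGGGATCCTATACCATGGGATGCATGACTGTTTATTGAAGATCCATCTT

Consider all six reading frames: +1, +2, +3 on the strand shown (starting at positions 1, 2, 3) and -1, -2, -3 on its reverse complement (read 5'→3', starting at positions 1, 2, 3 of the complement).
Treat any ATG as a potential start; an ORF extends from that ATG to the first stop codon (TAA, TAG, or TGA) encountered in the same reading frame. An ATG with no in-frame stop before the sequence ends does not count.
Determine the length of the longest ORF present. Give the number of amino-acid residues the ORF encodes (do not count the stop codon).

Reverse complement (5'→3'): AAGATGGATCTTCAATAAACAGTCATGCATCCCATGGTATAGGATCCCACTCCCTTGGGG
Frame +1: CCC CAA GGG AGT GGG ATC CTA TAC CAT GGG ATG CAT GAC TGT TTA TTG AAG ATC CAT CTT — no ATG→stop ORF.
Frame +2: CCC AAG GGA GTG GGA TCC TAT ACC ATG GGA TGC ATG ACT GTT TAT TGA AGA TCC ATC — ATG at 26, stop TGA at 47 → 24 nt; ATG at 35, stop TGA at 47 → 15 nt.
Frame +3: CCA AGG GAG TGG GAT CCT ATA CCA TGG GAT GCA TGA CTG TTT ATT GAA GAT CCA TCT — no ATG→stop ORF.
Frame -1: AAG ATG GAT CTT CAA TAA ACA GTC ATG CAT CCC ATG GTA TAG GAT CCC ACT CCC TTG GGG — ATG at 4, stop TAA at 16 → 15 nt; ATG at 25, stop TAG at 40 → 18 nt; ATG at 34, stop TAG at 40 → 9 nt.
Frame -2: AGA TGG ATC TTC AAT AAA CAG TCA TGC ATC CCA TGG TAT AGG ATC CCA CTC CCT TGG — no ATG→stop ORF.
Frame -3: GAT GGA TCT TCA ATA AAC AGT CAT GCA TCC CAT GGT ATA GGA TCC CAC TCC CTT GGG — no ATG→stop ORF.
Longest: frame +2, positions 26–49, 24 nt = 8 codons = 7 aa. → 7 amino acids.

7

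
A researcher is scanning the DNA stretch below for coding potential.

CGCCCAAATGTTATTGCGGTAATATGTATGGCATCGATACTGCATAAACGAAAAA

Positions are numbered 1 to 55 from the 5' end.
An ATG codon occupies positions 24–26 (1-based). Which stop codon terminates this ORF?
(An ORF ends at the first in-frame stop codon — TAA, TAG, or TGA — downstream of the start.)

Codons from position 24: ATG (24–26), TAT (27–29), GGC (30–32), ATC (33–35), GAT (36–38), ACT (39–41), GCA (42–44), TAA (45–47).
The first in-frame stop codon is TAA.

TAA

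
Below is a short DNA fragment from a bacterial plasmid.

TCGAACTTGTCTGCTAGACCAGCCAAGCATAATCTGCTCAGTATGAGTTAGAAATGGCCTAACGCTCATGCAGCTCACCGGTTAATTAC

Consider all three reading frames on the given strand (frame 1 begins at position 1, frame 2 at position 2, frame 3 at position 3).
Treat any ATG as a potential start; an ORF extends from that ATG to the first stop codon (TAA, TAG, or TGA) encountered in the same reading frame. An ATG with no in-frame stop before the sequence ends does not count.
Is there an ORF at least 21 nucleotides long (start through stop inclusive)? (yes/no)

no

Frame 1: TCG AAC TTG TCT GCT AGA CCA GCC AAG CAT AAT CTG CTC AGT ATG AGT TAG AAA TGG CCT AAC GCT CAT GCA GCT CAC CGG TTA ATT — ATG at 43, stop TAG at 49 → 9 nt.
Frame 2: CGA ACT TGT CTG CTA GAC CAG CCA AGC ATA ATC TGC TCA GTA TGA GTT AGA AAT GGC CTA ACG CTC ATG CAG CTC ACC GGT TAA TTA — ATG at 68, stop TAA at 83 → 18 nt.
Frame 3: GAA CTT GTC TGC TAG ACC AGC CAA GCA TAA TCT GCT CAG TAT GAG TTA GAA ATG GCC TAA CGC TCA TGC AGC TCA CCG GTT AAT TAC — ATG at 54, stop TAA at 60 → 9 nt.
Largest ORF found is 18 nucleotides < 21, so no.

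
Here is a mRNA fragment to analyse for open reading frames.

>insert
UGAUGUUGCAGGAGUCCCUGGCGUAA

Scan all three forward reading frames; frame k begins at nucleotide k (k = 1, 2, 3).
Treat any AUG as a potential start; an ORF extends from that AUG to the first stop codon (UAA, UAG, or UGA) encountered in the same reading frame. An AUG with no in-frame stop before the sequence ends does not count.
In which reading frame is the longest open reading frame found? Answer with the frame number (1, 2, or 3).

Frame 1: UGA UGU UGC AGG AGU CCC UGG CGU — no AUG→stop ORF.
Frame 2: GAU GUU GCA GGA GUC CCU GGC GUA — no AUG→stop ORF.
Frame 3: AUG UUG CAG GAG UCC CUG GCG UAA — AUG at 3, stop UAA at 24 → 24 nt.
Longest ORF is 24 nt in frame 3 (positions 3–26).

3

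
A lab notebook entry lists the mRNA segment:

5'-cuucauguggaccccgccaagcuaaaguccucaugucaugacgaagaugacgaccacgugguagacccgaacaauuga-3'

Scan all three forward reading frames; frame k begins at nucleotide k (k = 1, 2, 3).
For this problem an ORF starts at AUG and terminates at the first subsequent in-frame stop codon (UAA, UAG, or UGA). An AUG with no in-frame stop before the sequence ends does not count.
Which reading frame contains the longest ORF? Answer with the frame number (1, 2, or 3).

Frame 1: CUU CAU GUG GAC CCC GCC AAG CUA AAG UCC UCA UGU CAU GAC GAA GAU GAC GAC CAC GUG GUA GAC CCG AAC AAU UGA — no AUG→stop ORF.
Frame 2: UUC AUG UGG ACC CCG CCA AGC UAA AGU CCU CAU GUC AUG ACG AAG AUG ACG ACC ACG UGG UAG ACC CGA ACA AUU — AUG at 5, stop UAA at 23 → 21 nt; AUG at 38, stop UAG at 62 → 27 nt; AUG at 47, stop UAG at 62 → 18 nt.
Frame 3: UCA UGU GGA CCC CGC CAA GCU AAA GUC CUC AUG UCA UGA CGA AGA UGA CGA CCA CGU GGU AGA CCC GAA CAA UUG — AUG at 33, stop UGA at 39 → 9 nt.
Longest ORF is 27 nt in frame 2 (positions 38–64).

2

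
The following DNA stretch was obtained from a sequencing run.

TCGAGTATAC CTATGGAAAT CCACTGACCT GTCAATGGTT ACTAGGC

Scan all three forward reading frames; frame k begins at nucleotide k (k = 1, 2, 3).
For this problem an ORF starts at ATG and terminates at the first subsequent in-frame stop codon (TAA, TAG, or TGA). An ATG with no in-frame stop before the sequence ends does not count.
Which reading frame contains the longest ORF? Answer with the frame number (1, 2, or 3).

Frame 1: TCG AGT ATA CCT ATG GAA ATC CAC TGA CCT GTC AAT GGT TAC TAG — ATG at 13, stop TGA at 25 → 15 nt.
Frame 2: CGA GTA TAC CTA TGG AAA TCC ACT GAC CTG TCA ATG GTT ACT AGG — no ATG→stop ORF.
Frame 3: GAG TAT ACC TAT GGA AAT CCA CTG ACC TGT CAA TGG TTA CTA GGC — no ATG→stop ORF.
Longest ORF is 15 nt in frame 1 (positions 13–27).

1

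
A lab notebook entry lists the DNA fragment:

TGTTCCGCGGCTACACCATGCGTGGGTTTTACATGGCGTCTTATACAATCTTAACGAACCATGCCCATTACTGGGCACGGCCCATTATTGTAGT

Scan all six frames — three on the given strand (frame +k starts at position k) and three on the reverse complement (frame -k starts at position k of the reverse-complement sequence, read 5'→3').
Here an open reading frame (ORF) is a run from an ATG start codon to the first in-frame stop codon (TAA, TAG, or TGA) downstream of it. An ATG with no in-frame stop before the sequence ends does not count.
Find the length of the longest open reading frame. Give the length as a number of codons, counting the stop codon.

11

Reverse complement (5'→3'): ACTACAATAATGGGCCGTGCCCAGTAATGGGCATGGTTCGTTAAGATTGTATAAGACGCCATGTAAAACCCACGCATGGTGTAGCCGCGGAACA
Frame +1: TGT TCC GCG GCT ACA CCA TGC GTG GGT TTT ACA TGG CGT CTT ATA CAA TCT TAA CGA ACC ATG CCC ATT ACT GGG CAC GGC CCA TTA TTG TAG — ATG at 61, stop TAG at 91 → 33 nt.
Frame +2: GTT CCG CGG CTA CAC CAT GCG TGG GTT TTA CAT GGC GTC TTA TAC AAT CTT AAC GAA CCA TGC CCA TTA CTG GGC ACG GCC CAT TAT TGT AGT — no ATG→stop ORF.
Frame +3: TTC CGC GGC TAC ACC ATG CGT GGG TTT TAC ATG GCG TCT TAT ACA ATC TTA ACG AAC CAT GCC CAT TAC TGG GCA CGG CCC ATT ATT GTA — no ATG→stop ORF.
Frame -1: ACT ACA ATA ATG GGC CGT GCC CAG TAA TGG GCA TGG TTC GTT AAG ATT GTA TAA GAC GCC ATG TAA AAC CCA CGC ATG GTG TAG CCG CGG AAC — ATG at 10, stop TAA at 25 → 18 nt; ATG at 61, stop TAA at 64 → 6 nt; ATG at 76, stop TAG at 82 → 9 nt.
Frame -2: CTA CAA TAA TGG GCC GTG CCC AGT AAT GGG CAT GGT TCG TTA AGA TTG TAT AAG ACG CCA TGT AAA ACC CAC GCA TGG TGT AGC CGC GGA ACA — no ATG→stop ORF.
Frame -3: TAC AAT AAT GGG CCG TGC CCA GTA ATG GGC ATG GTT CGT TAA GAT TGT ATA AGA CGC CAT GTA AAA CCC ACG CAT GGT GTA GCC GCG GAA — ATG at 27, stop TAA at 42 → 18 nt; ATG at 33, stop TAA at 42 → 12 nt.
Longest: frame +1, positions 61–93, 33 nt = 11 codons = 10 aa. → 11 codons.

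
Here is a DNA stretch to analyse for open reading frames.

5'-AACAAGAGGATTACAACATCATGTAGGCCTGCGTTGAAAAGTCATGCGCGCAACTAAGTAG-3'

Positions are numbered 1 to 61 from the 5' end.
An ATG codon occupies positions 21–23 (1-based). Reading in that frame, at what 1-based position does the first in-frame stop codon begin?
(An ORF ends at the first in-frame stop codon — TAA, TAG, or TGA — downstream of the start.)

Codons from position 21: ATG (21–23), TAG (24–26).
TAG is a stop codon; it begins at position 24.

24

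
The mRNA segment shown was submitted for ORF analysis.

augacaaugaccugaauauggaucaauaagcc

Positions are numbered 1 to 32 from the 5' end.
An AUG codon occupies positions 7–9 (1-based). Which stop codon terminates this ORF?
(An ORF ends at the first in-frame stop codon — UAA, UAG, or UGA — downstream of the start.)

Codons from position 7: AUG (7–9), ACC (10–12), UGA (13–15).
The first in-frame stop codon is UGA.

UGA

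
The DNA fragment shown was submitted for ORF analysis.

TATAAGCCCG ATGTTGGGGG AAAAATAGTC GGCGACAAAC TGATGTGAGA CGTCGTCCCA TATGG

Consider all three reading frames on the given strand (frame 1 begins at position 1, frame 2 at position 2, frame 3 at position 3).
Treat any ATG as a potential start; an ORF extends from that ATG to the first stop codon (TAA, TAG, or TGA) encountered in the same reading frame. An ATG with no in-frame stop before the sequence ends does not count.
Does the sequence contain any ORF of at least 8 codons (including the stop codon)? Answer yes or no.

no

Frame 1: TAT AAG CCC GAT GTT GGG GGA AAA ATA GTC GGC GAC AAA CTG ATG TGA GAC GTC GTC CCA TAT — ATG at 43, stop TGA at 46 → 6 nt.
Frame 2: ATA AGC CCG ATG TTG GGG GAA AAA TAG TCG GCG ACA AAC TGA TGT GAG ACG TCG TCC CAT ATG — ATG at 11, stop TAG at 26 → 18 nt.
Frame 3: TAA GCC CGA TGT TGG GGG AAA AAT AGT CGG CGA CAA ACT GAT GTG AGA CGT CGT CCC ATA TGG — no ATG→stop ORF.
Largest ORF found is 6 codons < 8, so no.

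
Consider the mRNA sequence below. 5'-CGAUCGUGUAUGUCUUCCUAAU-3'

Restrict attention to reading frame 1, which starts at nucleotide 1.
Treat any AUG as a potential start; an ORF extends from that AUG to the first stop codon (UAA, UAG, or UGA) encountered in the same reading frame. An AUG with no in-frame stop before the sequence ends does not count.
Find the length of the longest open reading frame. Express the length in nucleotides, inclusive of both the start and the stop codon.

12

Frame 1: CGA UCG UGU AUG UCU UCC UAA — AUG at 10, stop UAA at 19 → 12 nt.
Longest: frame 1, positions 10–21, 12 nt = 4 codons = 3 aa. → 12 nucleotides.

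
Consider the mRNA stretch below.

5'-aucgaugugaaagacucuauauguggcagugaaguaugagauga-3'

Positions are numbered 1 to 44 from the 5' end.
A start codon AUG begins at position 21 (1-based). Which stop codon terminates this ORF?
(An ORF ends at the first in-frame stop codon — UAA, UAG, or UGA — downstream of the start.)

UGA

Codons from position 21: AUG (21–23), UGG (24–26), CAG (27–29), UGA (30–32).
The first in-frame stop codon is UGA.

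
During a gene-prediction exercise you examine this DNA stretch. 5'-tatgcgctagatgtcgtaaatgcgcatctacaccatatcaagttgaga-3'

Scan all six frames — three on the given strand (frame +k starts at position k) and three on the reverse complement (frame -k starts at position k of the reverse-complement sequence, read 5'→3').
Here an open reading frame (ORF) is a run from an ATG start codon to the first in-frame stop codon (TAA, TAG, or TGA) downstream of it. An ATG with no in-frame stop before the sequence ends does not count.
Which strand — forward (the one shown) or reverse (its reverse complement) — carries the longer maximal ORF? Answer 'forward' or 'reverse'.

Reverse complement (5'→3'): TCTCAACTTGATATGGTGTAGATGCGCATTTACGACATCTAGCGCATA
Frame +1: TAT GCG CTA GAT GTC GTA AAT GCG CAT CTA CAC CAT ATC AAG TTG AGA — no ATG→stop ORF.
Frame +2: ATG CGC TAG ATG TCG TAA ATG CGC ATC TAC ACC ATA TCA AGT TGA — ATG at 2, stop TAG at 8 → 9 nt; ATG at 11, stop TAA at 17 → 9 nt; ATG at 20, stop TGA at 44 → 27 nt.
Frame +3: TGC GCT AGA TGT CGT AAA TGC GCA TCT ACA CCA TAT CAA GTT GAG — no ATG→stop ORF.
Frame -1: TCT CAA CTT GAT ATG GTG TAG ATG CGC ATT TAC GAC ATC TAG CGC ATA — ATG at 13, stop TAG at 19 → 9 nt; ATG at 22, stop TAG at 40 → 21 nt.
Frame -2: CTC AAC TTG ATA TGG TGT AGA TGC GCA TTT ACG ACA TCT AGC GCA — no ATG→stop ORF.
Frame -3: TCA ACT TGA TAT GGT GTA GAT GCG CAT TTA CGA CAT CTA GCG CAT — no ATG→stop ORF.
Forward-strand max 27 nt; reverse-strand max 21 nt. The forward strand has the longer ORF.

forward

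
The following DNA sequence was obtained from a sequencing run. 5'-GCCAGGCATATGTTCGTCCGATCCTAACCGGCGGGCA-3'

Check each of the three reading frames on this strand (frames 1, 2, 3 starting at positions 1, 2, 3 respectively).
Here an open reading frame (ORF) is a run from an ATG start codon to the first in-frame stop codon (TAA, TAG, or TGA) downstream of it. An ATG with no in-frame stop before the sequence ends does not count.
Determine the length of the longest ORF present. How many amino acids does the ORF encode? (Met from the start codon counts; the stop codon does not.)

5

Frame 1: GCC AGG CAT ATG TTC GTC CGA TCC TAA CCG GCG GGC — ATG at 10, stop TAA at 25 → 18 nt.
Frame 2: CCA GGC ATA TGT TCG TCC GAT CCT AAC CGG CGG GCA — no ATG→stop ORF.
Frame 3: CAG GCA TAT GTT CGT CCG ATC CTA ACC GGC GGG — no ATG→stop ORF.
Longest: frame 1, positions 10–27, 18 nt = 6 codons = 5 aa. → 5 amino acids.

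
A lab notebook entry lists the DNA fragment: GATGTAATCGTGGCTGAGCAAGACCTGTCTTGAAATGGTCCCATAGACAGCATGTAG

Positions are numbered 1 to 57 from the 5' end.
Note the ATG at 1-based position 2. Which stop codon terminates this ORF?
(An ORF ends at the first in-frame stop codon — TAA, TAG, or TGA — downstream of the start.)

TAA

Codons from position 2: ATG (2–4), TAA (5–7).
The first in-frame stop codon is TAA.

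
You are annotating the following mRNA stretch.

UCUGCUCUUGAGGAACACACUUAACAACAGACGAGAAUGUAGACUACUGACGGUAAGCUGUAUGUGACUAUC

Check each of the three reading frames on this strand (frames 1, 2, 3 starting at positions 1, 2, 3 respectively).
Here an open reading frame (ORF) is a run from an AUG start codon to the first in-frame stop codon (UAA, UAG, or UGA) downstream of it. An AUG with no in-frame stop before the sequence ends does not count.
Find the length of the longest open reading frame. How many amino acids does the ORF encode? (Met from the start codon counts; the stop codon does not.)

Frame 1: UCU GCU CUU GAG GAA CAC ACU UAA CAA CAG ACG AGA AUG UAG ACU ACU GAC GGU AAG CUG UAU GUG ACU AUC — AUG at 37, stop UAG at 40 → 6 nt.
Frame 2: CUG CUC UUG AGG AAC ACA CUU AAC AAC AGA CGA GAA UGU AGA CUA CUG ACG GUA AGC UGU AUG UGA CUA — AUG at 62, stop UGA at 65 → 6 nt.
Frame 3: UGC UCU UGA GGA ACA CAC UUA ACA ACA GAC GAG AAU GUA GAC UAC UGA CGG UAA GCU GUA UGU GAC UAU — no AUG→stop ORF.
Longest: frame 1, positions 37–42, 6 nt = 2 codons = 1 aa. → 1 amino acids.

1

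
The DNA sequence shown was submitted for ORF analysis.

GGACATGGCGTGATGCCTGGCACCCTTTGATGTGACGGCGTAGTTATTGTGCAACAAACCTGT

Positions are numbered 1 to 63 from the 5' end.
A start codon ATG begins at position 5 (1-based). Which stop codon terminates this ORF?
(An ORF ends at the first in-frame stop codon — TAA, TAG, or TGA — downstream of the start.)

TGA

Codons from position 5: ATG (5–7), GCG (8–10), TGA (11–13).
The first in-frame stop codon is TGA.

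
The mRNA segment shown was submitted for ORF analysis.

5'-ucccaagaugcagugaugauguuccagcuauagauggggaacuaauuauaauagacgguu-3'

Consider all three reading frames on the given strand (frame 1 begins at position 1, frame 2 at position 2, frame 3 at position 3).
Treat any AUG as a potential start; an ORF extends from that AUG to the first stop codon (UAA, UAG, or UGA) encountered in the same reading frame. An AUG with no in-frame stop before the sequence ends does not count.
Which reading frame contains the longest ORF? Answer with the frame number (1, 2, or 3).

Frame 1: UCC CAA GAU GCA GUG AUG AUG UUC CAG CUA UAG AUG GGG AAC UAA UUA UAA UAG ACG GUU — AUG at 16, stop UAG at 31 → 18 nt; AUG at 19, stop UAG at 31 → 15 nt; AUG at 34, stop UAA at 43 → 12 nt.
Frame 2: CCC AAG AUG CAG UGA UGA UGU UCC AGC UAU AGA UGG GGA ACU AAU UAU AAU AGA CGG — AUG at 8, stop UGA at 14 → 9 nt.
Frame 3: CCA AGA UGC AGU GAU GAU GUU CCA GCU AUA GAU GGG GAA CUA AUU AUA AUA GAC GGU — no AUG→stop ORF.
Longest ORF is 18 nt in frame 1 (positions 16–33).

1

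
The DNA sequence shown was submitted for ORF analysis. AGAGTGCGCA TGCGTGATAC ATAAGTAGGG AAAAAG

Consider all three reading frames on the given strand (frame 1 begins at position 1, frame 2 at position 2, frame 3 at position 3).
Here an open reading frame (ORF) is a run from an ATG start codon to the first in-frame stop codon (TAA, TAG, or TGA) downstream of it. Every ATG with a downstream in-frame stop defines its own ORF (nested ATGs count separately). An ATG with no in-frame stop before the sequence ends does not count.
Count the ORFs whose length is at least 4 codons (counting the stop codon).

Frame 1: AGA GTG CGC ATG CGT GAT ACA TAA GTA GGG AAA AAG — ATG at 10, stop TAA at 22 → 15 nt.
Frame 2: GAG TGC GCA TGC GTG ATA CAT AAG TAG GGA AAA — no ATG→stop ORF.
Frame 3: AGT GCG CAT GCG TGA TAC ATA AGT AGG GAA AAA — no ATG→stop ORF.
ORFs ≥ 4 codons: frame 1 10–24 (5 codons). Count = 1.

1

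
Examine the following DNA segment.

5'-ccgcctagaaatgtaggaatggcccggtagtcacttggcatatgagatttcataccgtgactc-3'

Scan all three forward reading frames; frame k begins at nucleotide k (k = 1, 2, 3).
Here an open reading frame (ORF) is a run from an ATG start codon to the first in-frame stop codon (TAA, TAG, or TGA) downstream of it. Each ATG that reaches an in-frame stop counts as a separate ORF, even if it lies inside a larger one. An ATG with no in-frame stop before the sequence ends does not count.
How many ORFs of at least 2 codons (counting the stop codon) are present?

Frame 1: CCG CCT AGA AAT GTA GGA ATG GCC CGG TAG TCA CTT GGC ATA TGA GAT TTC ATA CCG TGA CTC — ATG at 19, stop TAG at 28 → 12 nt.
Frame 2: CGC CTA GAA ATG TAG GAA TGG CCC GGT AGT CAC TTG GCA TAT GAG ATT TCA TAC CGT GAC — ATG at 11, stop TAG at 14 → 6 nt.
Frame 3: GCC TAG AAA TGT AGG AAT GGC CCG GTA GTC ACT TGG CAT ATG AGA TTT CAT ACC GTG ACT — no ATG→stop ORF.
ORFs ≥ 2 codons: frame 1 19–30 (4 codons), frame 2 11–16 (2 codons). Count = 2.

2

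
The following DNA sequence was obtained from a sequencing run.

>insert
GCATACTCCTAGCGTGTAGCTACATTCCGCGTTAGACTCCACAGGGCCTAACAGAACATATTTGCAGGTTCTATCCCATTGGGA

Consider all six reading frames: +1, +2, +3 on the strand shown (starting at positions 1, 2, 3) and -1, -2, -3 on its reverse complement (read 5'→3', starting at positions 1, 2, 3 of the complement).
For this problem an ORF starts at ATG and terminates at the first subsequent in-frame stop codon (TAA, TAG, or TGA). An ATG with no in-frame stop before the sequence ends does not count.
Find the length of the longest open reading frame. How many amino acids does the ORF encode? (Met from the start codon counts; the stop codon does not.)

Reverse complement (5'→3'): TCCCAATGGGATAGAACCTGCAAATATGTTCTGTTAGGCCCTGTGGAGTCTAACGCGGAATGTAGCTACACGCTAGGAGTATGC
Frame +1: GCA TAC TCC TAG CGT GTA GCT ACA TTC CGC GTT AGA CTC CAC AGG GCC TAA CAG AAC ATA TTT GCA GGT TCT ATC CCA TTG GGA — no ATG→stop ORF.
Frame +2: CAT ACT CCT AGC GTG TAG CTA CAT TCC GCG TTA GAC TCC ACA GGG CCT AAC AGA ACA TAT TTG CAG GTT CTA TCC CAT TGG — no ATG→stop ORF.
Frame +3: ATA CTC CTA GCG TGT AGC TAC ATT CCG CGT TAG ACT CCA CAG GGC CTA ACA GAA CAT ATT TGC AGG TTC TAT CCC ATT GGG — no ATG→stop ORF.
Frame -1: TCC CAA TGG GAT AGA ACC TGC AAA TAT GTT CTG TTA GGC CCT GTG GAG TCT AAC GCG GAA TGT AGC TAC ACG CTA GGA GTA TGC — no ATG→stop ORF.
Frame -2: CCC AAT GGG ATA GAA CCT GCA AAT ATG TTC TGT TAG GCC CTG TGG AGT CTA ACG CGG AAT GTA GCT ACA CGC TAG GAG TAT — ATG at 26, stop TAG at 35 → 12 nt.
Frame -3: CCA ATG GGA TAG AAC CTG CAA ATA TGT TCT GTT AGG CCC TGT GGA GTC TAA CGC GGA ATG TAG CTA CAC GCT AGG AGT ATG — ATG at 6, stop TAG at 12 → 9 nt; ATG at 60, stop TAG at 63 → 6 nt.
Longest: frame -2, positions 26–37, 12 nt = 4 codons = 3 aa. → 3 amino acids.

3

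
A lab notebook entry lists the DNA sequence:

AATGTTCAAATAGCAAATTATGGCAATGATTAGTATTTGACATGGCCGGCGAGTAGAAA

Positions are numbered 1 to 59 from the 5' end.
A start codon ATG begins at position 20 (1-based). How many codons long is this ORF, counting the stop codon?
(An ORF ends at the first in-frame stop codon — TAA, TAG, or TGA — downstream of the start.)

7

Codons from position 20: ATG (20–22), GCA (23–25), ATG (26–28), ATT (29–31), AGT (32–34), ATT (35–37), TGA (38–40).
TGA is the first in-frame stop; that's 7 codons including the stop.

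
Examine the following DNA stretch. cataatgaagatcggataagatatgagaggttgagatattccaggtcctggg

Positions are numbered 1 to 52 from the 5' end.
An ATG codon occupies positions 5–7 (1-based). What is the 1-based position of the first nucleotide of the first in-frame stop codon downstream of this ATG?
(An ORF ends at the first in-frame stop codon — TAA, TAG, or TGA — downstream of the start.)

17

Codons from position 5: ATG (5–7), AAG (8–10), ATC (11–13), GGA (14–16), TAA (17–19).
TAA is a stop codon; it begins at position 17.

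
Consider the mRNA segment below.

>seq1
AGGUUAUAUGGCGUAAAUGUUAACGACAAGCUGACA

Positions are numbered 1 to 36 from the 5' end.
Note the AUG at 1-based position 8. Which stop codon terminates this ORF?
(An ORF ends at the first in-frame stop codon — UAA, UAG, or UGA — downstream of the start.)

Codons from position 8: AUG (8–10), GCG (11–13), UAA (14–16).
The first in-frame stop codon is UAA.

UAA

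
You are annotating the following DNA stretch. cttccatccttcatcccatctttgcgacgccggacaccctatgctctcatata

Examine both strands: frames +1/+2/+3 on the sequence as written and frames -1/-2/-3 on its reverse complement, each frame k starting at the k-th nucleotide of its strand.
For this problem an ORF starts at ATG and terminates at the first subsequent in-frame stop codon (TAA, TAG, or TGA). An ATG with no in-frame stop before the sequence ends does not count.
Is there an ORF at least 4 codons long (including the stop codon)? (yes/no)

yes

Reverse complement (5'→3'): TATATGAGAGCATAGGGTGTCCGGCGTCGCAAAGATGGGATGAAGGATGGAAG
Frame +1: CTT CCA TCC TTC ATC CCA TCT TTG CGA CGC CGG ACA CCC TAT GCT CTC ATA — no ATG→stop ORF.
Frame +2: TTC CAT CCT TCA TCC CAT CTT TGC GAC GCC GGA CAC CCT ATG CTC TCA TAT — no ATG→stop ORF.
Frame +3: TCC ATC CTT CAT CCC ATC TTT GCG ACG CCG GAC ACC CTA TGC TCT CAT ATA — no ATG→stop ORF.
Frame -1: TAT ATG AGA GCA TAG GGT GTC CGG CGT CGC AAA GAT GGG ATG AAG GAT GGA — ATG at 4, stop TAG at 13 → 12 nt.
Frame -2: ATA TGA GAG CAT AGG GTG TCC GGC GTC GCA AAG ATG GGA TGA AGG ATG GAA — ATG at 35, stop TGA at 41 → 9 nt.
Frame -3: TAT GAG AGC ATA GGG TGT CCG GCG TCG CAA AGA TGG GAT GAA GGA TGG AAG — no ATG→stop ORF.
Frame -1 has an ORF of 4 codons (positions 4–15) ≥ 4, so yes.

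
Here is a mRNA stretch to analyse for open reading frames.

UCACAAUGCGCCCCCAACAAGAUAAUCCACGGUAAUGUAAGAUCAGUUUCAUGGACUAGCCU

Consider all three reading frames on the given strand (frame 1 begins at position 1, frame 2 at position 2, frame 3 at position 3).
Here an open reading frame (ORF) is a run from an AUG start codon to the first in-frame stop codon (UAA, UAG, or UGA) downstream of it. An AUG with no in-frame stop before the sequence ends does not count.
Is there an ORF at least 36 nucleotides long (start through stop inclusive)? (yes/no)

no

Frame 1: UCA CAA UGC GCC CCC AAC AAG AUA AUC CAC GGU AAU GUA AGA UCA GUU UCA UGG ACU AGC — no AUG→stop ORF.
Frame 2: CAC AAU GCG CCC CCA ACA AGA UAA UCC ACG GUA AUG UAA GAU CAG UUU CAU GGA CUA GCC — AUG at 35, stop UAA at 38 → 6 nt.
Frame 3: ACA AUG CGC CCC CAA CAA GAU AAU CCA CGG UAA UGU AAG AUC AGU UUC AUG GAC UAG CCU — AUG at 6, stop UAA at 33 → 30 nt; AUG at 51, stop UAG at 57 → 9 nt.
Largest ORF found is 30 nucleotides < 36, so no.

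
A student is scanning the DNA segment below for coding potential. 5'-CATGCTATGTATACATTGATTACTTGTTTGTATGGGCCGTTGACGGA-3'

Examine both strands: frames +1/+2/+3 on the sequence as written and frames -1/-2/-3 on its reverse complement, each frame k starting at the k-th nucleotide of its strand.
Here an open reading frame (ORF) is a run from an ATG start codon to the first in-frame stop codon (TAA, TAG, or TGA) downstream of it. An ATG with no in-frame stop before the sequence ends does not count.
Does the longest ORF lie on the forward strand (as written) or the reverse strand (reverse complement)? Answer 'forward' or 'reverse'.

forward

Reverse complement (5'→3'): TCCGTCAACGGCCCATACAAACAAGTAATCAATGTATACATAGCATG
Frame +1: CAT GCT ATG TAT ACA TTG ATT ACT TGT TTG TAT GGG CCG TTG ACG — no ATG→stop ORF.
Frame +2: ATG CTA TGT ATA CAT TGA TTA CTT GTT TGT ATG GGC CGT TGA CGG — ATG at 2, stop TGA at 17 → 18 nt; ATG at 32, stop TGA at 41 → 12 nt.
Frame +3: TGC TAT GTA TAC ATT GAT TAC TTG TTT GTA TGG GCC GTT GAC GGA — no ATG→stop ORF.
Frame -1: TCC GTC AAC GGC CCA TAC AAA CAA GTA ATC AAT GTA TAC ATA GCA — no ATG→stop ORF.
Frame -2: CCG TCA ACG GCC CAT ACA AAC AAG TAA TCA ATG TAT ACA TAG CAT — ATG at 32, stop TAG at 41 → 12 nt.
Frame -3: CGT CAA CGG CCC ATA CAA ACA AGT AAT CAA TGT ATA CAT AGC ATG — no ATG→stop ORF.
Forward-strand max 18 nt; reverse-strand max 12 nt. The forward strand has the longer ORF.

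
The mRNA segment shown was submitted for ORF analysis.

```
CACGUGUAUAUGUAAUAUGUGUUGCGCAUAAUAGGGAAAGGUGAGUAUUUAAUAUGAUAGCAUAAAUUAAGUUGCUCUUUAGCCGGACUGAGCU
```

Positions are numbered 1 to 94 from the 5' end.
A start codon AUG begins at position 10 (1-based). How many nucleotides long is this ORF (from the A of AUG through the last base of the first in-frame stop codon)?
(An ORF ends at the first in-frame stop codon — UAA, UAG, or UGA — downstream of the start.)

6

Codons from position 10: AUG (10–12), UAA (13–15).
UAA is the first in-frame stop; ORF spans 10–15, 6 nucleotides.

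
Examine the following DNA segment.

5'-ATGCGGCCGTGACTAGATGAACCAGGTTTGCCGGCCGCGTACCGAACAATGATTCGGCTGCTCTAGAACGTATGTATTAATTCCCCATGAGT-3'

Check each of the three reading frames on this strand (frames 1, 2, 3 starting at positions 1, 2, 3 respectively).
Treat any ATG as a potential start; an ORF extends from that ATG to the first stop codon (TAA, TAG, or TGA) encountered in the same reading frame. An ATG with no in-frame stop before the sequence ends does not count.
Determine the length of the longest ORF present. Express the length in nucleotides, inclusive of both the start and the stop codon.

Frame 1: ATG CGG CCG TGA CTA GAT GAA CCA GGT TTG CCG GCC GCG TAC CGA ACA ATG ATT CGG CTG CTC TAG AAC GTA TGT ATT AAT TCC CCA TGA — ATG at 1, stop TGA at 10 → 12 nt; ATG at 49, stop TAG at 64 → 18 nt.
Frame 2: TGC GGC CGT GAC TAG ATG AAC CAG GTT TGC CGG CCG CGT ACC GAA CAA TGA TTC GGC TGC TCT AGA ACG TAT GTA TTA ATT CCC CAT GAG — ATG at 17, stop TGA at 50 → 36 nt.
Frame 3: GCG GCC GTG ACT AGA TGA ACC AGG TTT GCC GGC CGC GTA CCG AAC AAT GAT TCG GCT GCT CTA GAA CGT ATG TAT TAA TTC CCC ATG AGT — ATG at 72, stop TAA at 78 → 9 nt.
Longest: frame 2, positions 17–52, 36 nt = 12 codons = 11 aa. → 36 nucleotides.

36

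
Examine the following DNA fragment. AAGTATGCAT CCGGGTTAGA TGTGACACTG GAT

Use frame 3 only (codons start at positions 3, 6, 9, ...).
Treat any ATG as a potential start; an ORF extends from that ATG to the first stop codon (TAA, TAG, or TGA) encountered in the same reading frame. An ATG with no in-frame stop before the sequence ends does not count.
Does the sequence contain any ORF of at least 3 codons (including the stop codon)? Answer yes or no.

no

Frame 3: GTA TGC ATC CGG GTT AGA TGT GAC ACT GGA — no ATG→stop ORF.
Largest ORF found is 0 codons < 3, so no.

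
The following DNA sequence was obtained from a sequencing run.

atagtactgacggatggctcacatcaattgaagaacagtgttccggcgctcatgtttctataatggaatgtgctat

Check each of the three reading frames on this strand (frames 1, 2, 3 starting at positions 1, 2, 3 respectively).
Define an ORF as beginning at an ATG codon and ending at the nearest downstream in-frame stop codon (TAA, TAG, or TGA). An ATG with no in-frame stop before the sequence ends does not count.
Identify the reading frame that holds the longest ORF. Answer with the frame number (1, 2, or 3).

Frame 1: ATA GTA CTG ACG GAT GGC TCA CAT CAA TTG AAG AAC AGT GTT CCG GCG CTC ATG TTT CTA TAA TGG AAT GTG CTA — ATG at 52, stop TAA at 61 → 12 nt.
Frame 2: TAG TAC TGA CGG ATG GCT CAC ATC AAT TGA AGA ACA GTG TTC CGG CGC TCA TGT TTC TAT AAT GGA ATG TGC TAT — ATG at 14, stop TGA at 29 → 18 nt.
Frame 3: AGT ACT GAC GGA TGG CTC ACA TCA ATT GAA GAA CAG TGT TCC GGC GCT CAT GTT TCT ATA ATG GAA TGT GCT — no ATG→stop ORF.
Longest ORF is 18 nt in frame 2 (positions 14–31).

2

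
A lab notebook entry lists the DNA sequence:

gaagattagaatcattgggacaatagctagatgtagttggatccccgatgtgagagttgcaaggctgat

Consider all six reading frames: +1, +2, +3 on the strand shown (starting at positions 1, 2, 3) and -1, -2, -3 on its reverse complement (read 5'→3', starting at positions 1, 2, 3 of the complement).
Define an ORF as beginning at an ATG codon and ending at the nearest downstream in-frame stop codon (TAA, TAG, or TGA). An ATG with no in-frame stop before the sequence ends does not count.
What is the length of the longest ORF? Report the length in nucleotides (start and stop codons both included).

Reverse complement (5'→3'): ATCAGCCTTGCAACTCTCACATCGGGGATCCAACTACATCTAGCTATTGTCCCAATGATTCTAATCTTC
Frame +1: GAA GAT TAG AAT CAT TGG GAC AAT AGC TAG ATG TAG TTG GAT CCC CGA TGT GAG AGT TGC AAG GCT GAT — ATG at 31, stop TAG at 34 → 6 nt.
Frame +2: AAG ATT AGA ATC ATT GGG ACA ATA GCT AGA TGT AGT TGG ATC CCC GAT GTG AGA GTT GCA AGG CTG — no ATG→stop ORF.
Frame +3: AGA TTA GAA TCA TTG GGA CAA TAG CTA GAT GTA GTT GGA TCC CCG ATG TGA GAG TTG CAA GGC TGA — ATG at 48, stop TGA at 51 → 6 nt.
Frame -1: ATC AGC CTT GCA ACT CTC ACA TCG GGG ATC CAA CTA CAT CTA GCT ATT GTC CCA ATG ATT CTA ATC TTC — no ATG→stop ORF.
Frame -2: TCA GCC TTG CAA CTC TCA CAT CGG GGA TCC AAC TAC ATC TAG CTA TTG TCC CAA TGA TTC TAA TCT — no ATG→stop ORF.
Frame -3: CAG CCT TGC AAC TCT CAC ATC GGG GAT CCA ACT ACA TCT AGC TAT TGT CCC AAT GAT TCT AAT CTT — no ATG→stop ORF.
Longest: frame +1, positions 31–36, 6 nt = 2 codons = 1 aa. → 6 nucleotides.

6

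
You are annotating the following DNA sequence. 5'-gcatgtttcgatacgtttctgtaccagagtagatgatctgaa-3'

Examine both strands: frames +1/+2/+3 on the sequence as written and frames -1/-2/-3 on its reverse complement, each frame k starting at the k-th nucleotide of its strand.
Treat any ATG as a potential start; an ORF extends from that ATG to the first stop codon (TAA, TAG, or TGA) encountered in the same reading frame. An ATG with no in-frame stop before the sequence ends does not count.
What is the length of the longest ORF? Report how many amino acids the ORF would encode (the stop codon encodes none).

Reverse complement (5'→3'): TTCAGATCATCTACTCTGGTACAGAAACGTATCGAAACATGC
Frame +1: GCA TGT TTC GAT ACG TTT CTG TAC CAG AGT AGA TGA TCT GAA — no ATG→stop ORF.
Frame +2: CAT GTT TCG ATA CGT TTC TGT ACC AGA GTA GAT GAT CTG — no ATG→stop ORF.
Frame +3: ATG TTT CGA TAC GTT TCT GTA CCA GAG TAG ATG ATC TGA — ATG at 3, stop TAG at 30 → 30 nt; ATG at 33, stop TGA at 39 → 9 nt.
Frame -1: TTC AGA TCA TCT ACT CTG GTA CAG AAA CGT ATC GAA ACA TGC — no ATG→stop ORF.
Frame -2: TCA GAT CAT CTA CTC TGG TAC AGA AAC GTA TCG AAA CAT — no ATG→stop ORF.
Frame -3: CAG ATC ATC TAC TCT GGT ACA GAA ACG TAT CGA AAC ATG — no ATG→stop ORF.
Longest: frame +3, positions 3–32, 30 nt = 10 codons = 9 aa. → 9 amino acids.

9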